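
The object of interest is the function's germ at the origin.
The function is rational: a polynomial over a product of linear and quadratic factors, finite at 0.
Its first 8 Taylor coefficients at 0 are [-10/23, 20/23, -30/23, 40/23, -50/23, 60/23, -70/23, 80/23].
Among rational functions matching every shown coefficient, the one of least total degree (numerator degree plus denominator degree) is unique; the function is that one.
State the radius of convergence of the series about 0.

No rational of total degree below 2 reproduces all 8 coefficients; solving the [0/2] Pade equations on them gives f(ψ) = -10/(23*(ψ + 1)**2), whose expansion matches every shown term.
Denominator factor (ψ + 1)^2: pole of order 2 at -1, modulus 1.
The radius of convergence is the smallest modulus among the singular points: 1.

The radius of convergence is 1.


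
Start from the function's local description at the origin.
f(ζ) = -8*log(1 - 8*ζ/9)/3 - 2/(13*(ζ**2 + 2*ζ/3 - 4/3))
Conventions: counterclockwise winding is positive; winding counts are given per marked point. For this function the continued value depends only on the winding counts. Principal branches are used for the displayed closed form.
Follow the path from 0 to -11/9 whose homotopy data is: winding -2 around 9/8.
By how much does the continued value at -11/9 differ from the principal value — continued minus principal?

The rational part is single-valued and drops out of the difference; each branch term changes only by its own monodromy.
(-8/3)*log(1 - ζ/(9/8)): each positive loop around 9/8 adds 2*pi*i to the log, so winding -2 contributes (-8/3)*(-2)*2*pi*i = (32/3)*pi*i.
Summing the contributions at ζ = -11/9 gives (32/3)*pi*i.

Continued minus principal equals (32/3)*pi*i.


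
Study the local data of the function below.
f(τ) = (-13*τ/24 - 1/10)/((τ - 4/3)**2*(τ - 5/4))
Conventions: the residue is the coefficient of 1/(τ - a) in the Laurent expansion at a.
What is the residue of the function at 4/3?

The residue is 1119/10.

At the order-2 pole 4/3 set g(τ) = (τ - (4/3))^2*f(τ) = (-13*τ/24 - 1/10)/(τ - 5/4).
Order-2 pole: residue = g'(a); g'(4/3) = 1119/10, so the residue is 1119/10.


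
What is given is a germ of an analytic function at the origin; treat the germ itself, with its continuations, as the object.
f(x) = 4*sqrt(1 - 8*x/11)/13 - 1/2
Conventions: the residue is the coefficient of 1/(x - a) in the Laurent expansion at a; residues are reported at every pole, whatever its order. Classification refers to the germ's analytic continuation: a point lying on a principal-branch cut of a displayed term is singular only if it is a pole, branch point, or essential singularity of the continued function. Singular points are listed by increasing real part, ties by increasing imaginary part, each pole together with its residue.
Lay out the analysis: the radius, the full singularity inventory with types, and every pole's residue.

Branch term (4/13)*sqrt(1 - x/(11/8)): its argument vanishes at x = 11/8, a square-root branch point, modulus 11/8.
The radius of convergence is the smallest modulus among the singular points: 11/8.

Radius of convergence at 0: 11/8.
At 11/8: an algebraic (square-root) branch point.


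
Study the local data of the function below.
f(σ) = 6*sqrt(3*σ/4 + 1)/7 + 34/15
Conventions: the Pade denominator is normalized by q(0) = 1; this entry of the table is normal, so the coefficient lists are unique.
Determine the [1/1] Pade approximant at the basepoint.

Taylor coefficients needed (expand at 0): a_0 = 328/105, a_1 = 9/28, a_2 = -27/448.
Write the denominator as Q(σ) = 1 + q1*σ. Requiring Q*f - P = O(σ^3) with deg P <= 1 kills the coefficients of σ^2..σ^2 in Q*f:
  σ^2: a_2 + q1*a_1 = 0, i.e. -27/448 + (9/28)*q1 = 0.
Solving this linear system: q1 = 3/16.
The numerator is Q*f truncated at degree 1: P0 = a_0 = 328/105; P1 = a_1 + q1*a_0 = 127/140.

The Pade approximant has numerator coefficients [328/105, 127/140]; denominator coefficients [1, 3/16].


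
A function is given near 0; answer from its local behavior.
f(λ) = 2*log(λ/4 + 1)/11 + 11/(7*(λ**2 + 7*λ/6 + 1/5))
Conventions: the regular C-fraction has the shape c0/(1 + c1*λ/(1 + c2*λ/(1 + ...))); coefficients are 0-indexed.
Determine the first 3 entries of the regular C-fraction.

Taylor coefficients (expand at 0): a_0 = 55/7, a_1 = -1511/33, a_2 = 2528837/11088.
c0 = a_0 = 55/7. Peel one level at a time: if S = 1 + c*λ/S' with S'(0) = 1, then c is the λ-coefficient of S and S' = c*λ/(S - 1).
S_1 = c0/f = 1 + (10577/1815)*λ + (86673493/17569200)*λ^2 + ...; c1 = 10577/1815.
S_2 = c1*λ/(S_1 - 1) = 1 + (-86673493/102385360)*λ + ...; c2 = -86673493/102385360.

The regular C-fraction coefficients are [55/7, 10577/1815, -86673493/102385360].


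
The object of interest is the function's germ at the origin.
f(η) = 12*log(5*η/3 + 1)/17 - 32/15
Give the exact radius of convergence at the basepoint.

The radius of convergence is 3/5.

Branch term (12/17)*log(1 - η/(-3/5)): its argument vanishes at η = -3/5, a logarithmic branch point, modulus 3/5.
The radius of convergence is the smallest modulus among the singular points: 3/5.


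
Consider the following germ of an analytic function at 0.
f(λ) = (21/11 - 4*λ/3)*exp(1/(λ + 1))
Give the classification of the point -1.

The exponent 1/(λ - (-1)) has a pole at -1, so exp(1/(λ - (-1))) takes every nonzero value near it: an essential singularity (not a pole of any order).

The point is an essential singularity.


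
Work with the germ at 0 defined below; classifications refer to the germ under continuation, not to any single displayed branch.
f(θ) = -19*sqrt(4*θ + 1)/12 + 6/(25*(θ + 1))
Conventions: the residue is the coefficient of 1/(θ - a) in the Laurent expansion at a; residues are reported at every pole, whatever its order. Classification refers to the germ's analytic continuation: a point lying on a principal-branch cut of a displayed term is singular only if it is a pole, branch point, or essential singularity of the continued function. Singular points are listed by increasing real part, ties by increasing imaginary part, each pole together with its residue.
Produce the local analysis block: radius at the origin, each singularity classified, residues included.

Radius of convergence at 0: 1/4.
At -1: a pole of order 1; residue 6/25.
At -1/4: an algebraic (square-root) branch point.

Denominator factor (θ + 1): pole of order 1 at -1, modulus 1.
Branch term (-19/12)*sqrt(1 - θ/(-1/4)): its argument vanishes at θ = -1/4, a square-root branch point, modulus 1/4.
The radius of convergence is the smallest modulus among the singular points: 1/4.
The branch term is analytic at -1 and contributes nothing to the residue; only the rational part matters.
At the order-1 pole -1 set g(θ) = (θ - (-1))*(rational part) = 6/25.
Simple pole: residue = g(a) at a = -1, which is 6/25.
List the singular points by increasing real part (a conjugate pair: the negative imaginary part first).


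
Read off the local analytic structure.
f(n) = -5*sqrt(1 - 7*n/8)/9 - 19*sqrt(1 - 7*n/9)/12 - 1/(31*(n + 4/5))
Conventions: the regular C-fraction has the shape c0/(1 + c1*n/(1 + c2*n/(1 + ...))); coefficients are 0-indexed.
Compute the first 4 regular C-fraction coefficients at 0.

Taylor coefficients (expand at 0): a_0 = -608/279, a_1 = 761/837, a_2 = 423841/3856896, a_3 = 82518551/555393024.
c0 = a_0 = -608/279. Peel one level at a time: if S = 1 + c*n/S' with S'(0) = 1, then c is the n-coefficient of S and S' = c*n/(S - 1).
S_1 = c0/f = 1 + (761/1824)*n + (35850787/159694848)*n^2 + ...; c1 = 761/1824.
S_2 = c1*n/(S_1 - 1) = 1 + (-35850787/66627072)*n + (-1829850560671/12296860729344)*n^2 + ...; c2 = -35850787/66627072.
S_3 = c2*n/(S_2 - 1) = 1 + (-160217330197/579343431168)*n + ...; c3 = -160217330197/579343431168.

The regular C-fraction coefficients are [-608/279, 761/1824, -35850787/66627072, -160217330197/579343431168].


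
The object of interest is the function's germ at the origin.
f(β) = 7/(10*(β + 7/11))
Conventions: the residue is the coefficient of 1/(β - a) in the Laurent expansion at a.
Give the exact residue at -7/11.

The residue is 7/10.

At the order-1 pole -7/11 set g(β) = (β - (-7/11))*f(β) = 7/10.
Simple pole: residue = g(a) at a = -7/11, which is 7/10.


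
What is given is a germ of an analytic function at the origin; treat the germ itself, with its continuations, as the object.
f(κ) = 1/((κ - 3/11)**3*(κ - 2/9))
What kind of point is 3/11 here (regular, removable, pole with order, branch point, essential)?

The denominator factor κ - 3/11 vanishes at 3/11 and appears to the power 3; the numerator there equals 1, nonzero, and no other factor vanishes.
Hence a pole whose order is the multiplicity, 3.

The point is a pole of order 3.


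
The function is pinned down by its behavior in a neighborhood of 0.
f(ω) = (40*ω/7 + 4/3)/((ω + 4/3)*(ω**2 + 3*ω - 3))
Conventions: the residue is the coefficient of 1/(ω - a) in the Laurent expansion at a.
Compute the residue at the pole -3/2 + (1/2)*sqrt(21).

The factor ω**2 + 3*ω - 3 splits as (ω - a)(ω - a') with a = -3/2 + (1/2)*sqrt(21), a' = -3/2 - (1/2)*sqrt(21). At the order-1 pole a set g(ω) = (ω - a)*f(ω) = [(40*ω/7 + 4/3)/(ω + 4/3)] / (ω - a').
Simple pole: residue = g(a) at a = -3/2 + (1/2)*sqrt(21), which is -198/329 + (1814/6909)*sqrt(21).

The residue is -198/329 + (1814/6909)*sqrt(21).


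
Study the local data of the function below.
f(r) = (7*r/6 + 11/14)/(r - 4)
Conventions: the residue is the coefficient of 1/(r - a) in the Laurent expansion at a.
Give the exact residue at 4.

The residue is 229/42.

At the order-1 pole 4 set g(r) = (r - (4))*f(r) = 7*r/6 + 11/14.
Simple pole: residue = g(a) at a = 4, which is 229/42.


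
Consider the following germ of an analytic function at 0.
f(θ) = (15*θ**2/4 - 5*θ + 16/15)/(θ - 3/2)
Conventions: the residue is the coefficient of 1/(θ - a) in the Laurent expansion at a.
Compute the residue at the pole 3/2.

At the order-1 pole 3/2 set g(θ) = (θ - (3/2))*f(θ) = 15*θ**2/4 - 5*θ + 16/15.
Simple pole: residue = g(a) at a = 3/2, which is 481/240.

The residue is 481/240.


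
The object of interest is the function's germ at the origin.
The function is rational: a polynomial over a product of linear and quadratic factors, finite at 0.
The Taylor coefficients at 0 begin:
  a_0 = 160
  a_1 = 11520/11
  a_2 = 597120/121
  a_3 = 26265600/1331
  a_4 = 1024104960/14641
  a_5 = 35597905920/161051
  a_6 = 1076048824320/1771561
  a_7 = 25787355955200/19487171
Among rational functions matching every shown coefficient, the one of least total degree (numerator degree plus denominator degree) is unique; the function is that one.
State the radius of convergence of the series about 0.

The radius of convergence is (1/6)*sqrt(3).

No rational of total degree below 2 reproduces all 8 coefficients; solving the [0/2] Pade equations on them gives f(n) = 40/(3*(n**2 - 6*n/11 + 1/12)), whose expansion matches every shown term.
Denominator factor (n**2 - 6*n/11 + 1/12): discriminant -13/363, complex-conjugate roots (3/11) + ((1/66)*sqrt(39))*i and (3/11) - ((1/66)*sqrt(39))*i; poles of order 1, moduli (1/6)*sqrt(3) and (1/6)*sqrt(3).
The radius of convergence is the smallest modulus among the singular points: (1/6)*sqrt(3).


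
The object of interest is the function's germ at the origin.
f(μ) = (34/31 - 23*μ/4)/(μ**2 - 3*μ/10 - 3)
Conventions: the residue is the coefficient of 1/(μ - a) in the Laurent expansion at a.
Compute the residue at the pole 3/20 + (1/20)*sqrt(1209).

The residue is -23/8 + (581/299832)*sqrt(1209).


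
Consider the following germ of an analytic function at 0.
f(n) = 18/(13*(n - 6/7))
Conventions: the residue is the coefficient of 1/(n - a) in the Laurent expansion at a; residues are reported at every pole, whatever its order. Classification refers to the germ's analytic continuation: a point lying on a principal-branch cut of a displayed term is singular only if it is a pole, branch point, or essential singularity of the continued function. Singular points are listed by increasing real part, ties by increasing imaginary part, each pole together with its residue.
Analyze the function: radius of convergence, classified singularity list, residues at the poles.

Radius of convergence at 0: 6/7.
At 6/7: a pole of order 1; residue 18/13.

Denominator factor (n - 6/7): pole of order 1 at 6/7, modulus 6/7.
The radius of convergence is the smallest modulus among the singular points: 6/7.
At the order-1 pole 6/7 set g(n) = (n - (6/7))*f(n) = 18/13.
Simple pole: residue = g(a) at a = 6/7, which is 18/13.


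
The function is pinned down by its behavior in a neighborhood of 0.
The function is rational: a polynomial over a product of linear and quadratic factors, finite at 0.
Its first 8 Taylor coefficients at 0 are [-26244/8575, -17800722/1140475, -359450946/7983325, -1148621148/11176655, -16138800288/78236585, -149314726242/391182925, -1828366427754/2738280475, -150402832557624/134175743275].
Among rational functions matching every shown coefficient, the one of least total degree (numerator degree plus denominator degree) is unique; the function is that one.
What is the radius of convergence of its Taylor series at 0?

No rational of total degree below 4 reproduces all 8 coefficients; solving the [1/3] Pade equations on them gives f(k) = (34*k/19 + 36/25)/(k - 7/9)**3, whose expansion matches every shown term.
Denominator factor (k - 7/9)^3: pole of order 3 at 7/9, modulus 7/9.
The radius of convergence is the smallest modulus among the singular points: 7/9.

The radius of convergence is 7/9.


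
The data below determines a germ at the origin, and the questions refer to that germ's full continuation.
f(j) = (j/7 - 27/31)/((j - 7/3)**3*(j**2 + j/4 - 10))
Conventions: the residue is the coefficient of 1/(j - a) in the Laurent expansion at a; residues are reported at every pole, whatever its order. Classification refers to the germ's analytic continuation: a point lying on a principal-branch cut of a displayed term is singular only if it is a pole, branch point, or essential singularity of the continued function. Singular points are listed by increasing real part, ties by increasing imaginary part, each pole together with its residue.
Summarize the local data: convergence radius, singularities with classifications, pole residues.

Radius of convergence at 0: 7/3.
At -1/8 - (1/8)*sqrt(641): a pole of order 1; residue -62478162/634552919 + (1562677650/406748421079)*sqrt(641).
At 7/3: a pole of order 3; residue 124956324/634552919.
At -1/8 + (1/8)*sqrt(641): a pole of order 1; residue -62478162/634552919 - (1562677650/406748421079)*sqrt(641).


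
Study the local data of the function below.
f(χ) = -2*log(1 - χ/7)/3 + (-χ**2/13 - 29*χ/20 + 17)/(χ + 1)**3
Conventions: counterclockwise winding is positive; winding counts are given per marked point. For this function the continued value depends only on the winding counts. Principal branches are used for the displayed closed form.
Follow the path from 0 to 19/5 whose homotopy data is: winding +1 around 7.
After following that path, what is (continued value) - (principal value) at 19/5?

The rational part is single-valued and drops out of the difference; each branch term changes only by its own monodromy.
(-2/3)*log(1 - χ/(7)): each positive loop around 7 adds 2*pi*i to the log, so winding +1 contributes (-2/3)*(1)*2*pi*i = -(4/3)*pi*i.
Summing the contributions at χ = 19/5 gives -(4/3)*pi*i.

Continued minus principal equals -(4/3)*pi*i.


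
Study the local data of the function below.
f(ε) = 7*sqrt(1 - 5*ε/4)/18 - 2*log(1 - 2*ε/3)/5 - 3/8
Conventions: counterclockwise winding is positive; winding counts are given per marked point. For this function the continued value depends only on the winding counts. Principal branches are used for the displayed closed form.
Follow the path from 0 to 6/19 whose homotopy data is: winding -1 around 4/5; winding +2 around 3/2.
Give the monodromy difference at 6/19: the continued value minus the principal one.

The rational part is single-valued and drops out of the difference; each branch term changes only by its own monodromy.
(7/18)*sqrt(1 - ε/(4/5)): winding -1 is odd, the square root flips sign, contributing -2*(7/18)*sqrt(1 - (6/19)/(4/5)) = -2*(7/18)*sqrt(23/38) = -(7/342)*sqrt(874).
(-2/5)*log(1 - ε/(3/2)): each positive loop around 3/2 adds 2*pi*i to the log, so winding +2 contributes (-2/5)*(2)*2*pi*i = -(8/5)*pi*i.
Summing the contributions at ε = 6/19 gives (-(7/342)*sqrt(874)) - ((8/5)*pi)*i.

Continued minus principal equals (-(7/342)*sqrt(874)) - ((8/5)*pi)*i.


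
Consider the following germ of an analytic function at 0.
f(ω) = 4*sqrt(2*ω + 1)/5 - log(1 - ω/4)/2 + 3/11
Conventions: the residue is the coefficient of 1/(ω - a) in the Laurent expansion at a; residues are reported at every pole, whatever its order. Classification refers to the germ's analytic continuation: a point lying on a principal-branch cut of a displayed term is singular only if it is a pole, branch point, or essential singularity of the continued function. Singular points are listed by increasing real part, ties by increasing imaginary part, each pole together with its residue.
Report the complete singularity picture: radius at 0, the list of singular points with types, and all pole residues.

Radius of convergence at 0: 1/2.
At -1/2: an algebraic (square-root) branch point.
At 4: a logarithmic branch point.

Branch term (4/5)*sqrt(1 - ω/(-1/2)): its argument vanishes at ω = -1/2, a square-root branch point, modulus 1/2.
Branch term (-1/2)*log(1 - ω/(4)): its argument vanishes at ω = 4, a logarithmic branch point, modulus 4.
The radius of convergence is the smallest modulus among the singular points: 1/2.
List the singular points by increasing real part (a conjugate pair: the negative imaginary part first).


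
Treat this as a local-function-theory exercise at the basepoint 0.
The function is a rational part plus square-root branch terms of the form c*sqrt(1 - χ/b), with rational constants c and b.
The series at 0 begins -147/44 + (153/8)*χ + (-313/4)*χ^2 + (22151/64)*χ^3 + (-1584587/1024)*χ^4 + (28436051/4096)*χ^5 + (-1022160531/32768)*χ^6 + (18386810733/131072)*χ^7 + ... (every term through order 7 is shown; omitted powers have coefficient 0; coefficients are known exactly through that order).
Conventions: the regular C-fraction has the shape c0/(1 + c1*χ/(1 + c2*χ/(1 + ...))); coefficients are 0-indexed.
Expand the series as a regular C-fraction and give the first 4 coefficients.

Taylor coefficients (read off): a_0 = -147/44, a_1 = 153/8, a_2 = -313/4, a_3 = 22151/64.
c0 = a_0 = -147/44. Peel one level at a time: if S = 1 + c*χ/S' with S'(0) = 1, then c is the χ-coefficient of S and S' = c*χ/(S - 1).
S_1 = c0/f = 1 + (561/98)*χ + (269335/28812)*χ^2 + ...; c1 = 561/98.
S_2 = c1*χ/(S_1 - 1) = 1 + (-24485/14994)*χ + (-254095/187272)*χ^2 + ...; c2 = -24485/14994.
S_3 = c2*χ/(S_2 - 1) = 1 + (-2490131/2996964)*χ + ...; c3 = -2490131/2996964.

The regular C-fraction coefficients are [-147/44, 561/98, -24485/14994, -2490131/2996964].


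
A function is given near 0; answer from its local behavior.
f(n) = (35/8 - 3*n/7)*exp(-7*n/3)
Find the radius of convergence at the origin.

The factor exp(-7*n/3) is entire and contributes no finite singular point.
The polynomial part has no poles.
No finite singular points: the Taylor series at 0 converges everywhere.

The radius of convergence is infinite.


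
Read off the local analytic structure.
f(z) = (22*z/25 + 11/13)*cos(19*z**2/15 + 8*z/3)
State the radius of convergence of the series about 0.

The radius of convergence is infinite.

The factor cos(19*z**2/15 + 8*z/3) is entire and contributes no finite singular point.
The polynomial part has no poles.
No finite singular points: the Taylor series at 0 converges everywhere.


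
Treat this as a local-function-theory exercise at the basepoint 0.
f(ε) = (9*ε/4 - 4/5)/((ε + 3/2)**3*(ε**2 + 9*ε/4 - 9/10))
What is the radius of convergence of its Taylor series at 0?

The radius of convergence is -9/8 + (3/40)*sqrt(385).

Denominator factor (ε + 3/2)^3: pole of order 3 at -3/2, modulus 3/2.
Denominator factor (ε**2 + 9*ε/4 - 9/10): discriminant 693/80, real irrational roots -9/8 + (3/40)*sqrt(385) and -9/8 - (3/40)*sqrt(385); poles of order 1, moduli -9/8 + (3/40)*sqrt(385) and 9/8 + (3/40)*sqrt(385).
The radius of convergence is the smallest modulus among the singular points: -9/8 + (3/40)*sqrt(385).


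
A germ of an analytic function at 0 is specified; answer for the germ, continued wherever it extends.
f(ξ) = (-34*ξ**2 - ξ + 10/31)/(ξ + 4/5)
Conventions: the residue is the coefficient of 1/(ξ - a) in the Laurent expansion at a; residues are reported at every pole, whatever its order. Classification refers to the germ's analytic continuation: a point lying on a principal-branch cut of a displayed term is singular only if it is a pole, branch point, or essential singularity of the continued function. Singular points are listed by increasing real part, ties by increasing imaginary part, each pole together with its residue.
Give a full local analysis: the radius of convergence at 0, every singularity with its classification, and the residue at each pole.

Radius of convergence at 0: 4/5.
At -4/5: a pole of order 1; residue -15994/775.

Denominator factor (ξ + 4/5): pole of order 1 at -4/5, modulus 4/5.
The radius of convergence is the smallest modulus among the singular points: 4/5.
At the order-1 pole -4/5 set g(ξ) = (ξ - (-4/5))*f(ξ) = -34*ξ**2 - ξ + 10/31.
Simple pole: residue = g(a) at a = -4/5, which is -15994/775.


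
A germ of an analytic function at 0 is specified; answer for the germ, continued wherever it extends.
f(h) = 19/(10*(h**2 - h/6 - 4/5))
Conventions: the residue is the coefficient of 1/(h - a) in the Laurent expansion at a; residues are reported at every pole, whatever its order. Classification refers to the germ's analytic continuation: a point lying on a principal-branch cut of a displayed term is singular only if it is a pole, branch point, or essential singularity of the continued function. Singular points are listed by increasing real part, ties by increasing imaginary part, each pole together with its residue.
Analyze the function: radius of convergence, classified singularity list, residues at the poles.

Denominator factor (h**2 - h/6 - 4/5): discriminant 581/180, real irrational roots 1/12 + (1/60)*sqrt(2905) and 1/12 - (1/60)*sqrt(2905); poles of order 1, moduli 1/12 + (1/60)*sqrt(2905) and -1/12 + (1/60)*sqrt(2905).
The radius of convergence is the smallest modulus among the singular points: -1/12 + (1/60)*sqrt(2905).
The factor h**2 - h/6 - 4/5 splits as (h - a)(h - a') with a = 1/12 - (1/60)*sqrt(2905), a' = 1/12 + (1/60)*sqrt(2905). At the order-1 pole a set g(h) = (h - a)*f(h) = [19/10] / (h - a').
Simple pole: residue = g(a) at a = 1/12 - (1/60)*sqrt(2905), which is -(57/2905)*sqrt(2905).
The factor h**2 - h/6 - 4/5 splits as (h - a)(h - a') with a = 1/12 + (1/60)*sqrt(2905), a' = 1/12 - (1/60)*sqrt(2905). At the order-1 pole a set g(h) = (h - a)*f(h) = [19/10] / (h - a').
Simple pole: residue = g(a) at a = 1/12 + (1/60)*sqrt(2905), which is (57/2905)*sqrt(2905).
List the singular points by increasing real part (a conjugate pair: the negative imaginary part first).

Radius of convergence at 0: -1/12 + (1/60)*sqrt(2905).
At 1/12 - (1/60)*sqrt(2905): a pole of order 1; residue -(57/2905)*sqrt(2905).
At 1/12 + (1/60)*sqrt(2905): a pole of order 1; residue (57/2905)*sqrt(2905).


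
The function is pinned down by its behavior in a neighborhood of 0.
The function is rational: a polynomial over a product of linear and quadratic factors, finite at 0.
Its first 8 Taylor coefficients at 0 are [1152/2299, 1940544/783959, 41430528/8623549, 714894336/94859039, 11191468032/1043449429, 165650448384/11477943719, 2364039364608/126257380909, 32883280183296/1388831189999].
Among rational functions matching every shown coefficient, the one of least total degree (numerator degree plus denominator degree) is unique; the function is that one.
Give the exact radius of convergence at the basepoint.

The radius of convergence is 11/12.

No rational of total degree below 3 reproduces all 8 coefficients; solving the [1/2] Pade equations on them gives f(β) = (36*β/31 + 8/19)/(β - 11/12)**2, whose expansion matches every shown term.
Denominator factor (β - 11/12)^2: pole of order 2 at 11/12, modulus 11/12.
The radius of convergence is the smallest modulus among the singular points: 11/12.


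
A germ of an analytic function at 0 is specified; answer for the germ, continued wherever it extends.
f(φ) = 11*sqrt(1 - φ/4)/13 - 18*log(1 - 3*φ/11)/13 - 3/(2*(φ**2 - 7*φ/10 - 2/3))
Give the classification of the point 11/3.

The term (-18/13)*log(1 - φ/(11/3)) has argument 1 - 11/3/(11/3) = 0 at 11/3: a logarithmic (infinitely-sheeted) branch point; the remaining terms are analytic or single-valued there.

The point is a logarithmic branch point.


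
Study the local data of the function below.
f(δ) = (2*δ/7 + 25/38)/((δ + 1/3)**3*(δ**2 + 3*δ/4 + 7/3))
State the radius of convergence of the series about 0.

The radius of convergence is 1/3.

Denominator factor (δ + 1/3)^3: pole of order 3 at -1/3, modulus 1/3.
Denominator factor (δ**2 + 3*δ/4 + 7/3): discriminant -421/48, complex-conjugate roots (-3/8) + ((1/24)*sqrt(1263))*i and (-3/8) - ((1/24)*sqrt(1263))*i; poles of order 1, moduli (1/3)*sqrt(21) and (1/3)*sqrt(21).
The radius of convergence is the smallest modulus among the singular points: 1/3.


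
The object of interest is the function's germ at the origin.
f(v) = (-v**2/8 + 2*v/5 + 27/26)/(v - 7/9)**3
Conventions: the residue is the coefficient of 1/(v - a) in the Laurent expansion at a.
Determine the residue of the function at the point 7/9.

At the order-3 pole 7/9 set g(v) = (v - (7/9))^3*f(v) = -v**2/8 + 2*v/5 + 27/26.
Order-3 pole: residue = g''(a)/2; g''(7/9) = -1/4, so the residue is -1/8.

The residue is -1/8.


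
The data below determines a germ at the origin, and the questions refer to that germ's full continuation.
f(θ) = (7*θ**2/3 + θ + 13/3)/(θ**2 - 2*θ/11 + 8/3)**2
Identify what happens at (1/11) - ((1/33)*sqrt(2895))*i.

The denominator factor θ**2 - 2*θ/11 + 8/3 vanishes at (1/11) - ((1/33)*sqrt(2895))*i and appears to the power 2; the numerator there equals (-1916/1089) - ((47/1089)*sqrt(2895))*i, nonzero, and no other factor vanishes.
Hence a pole whose order is the multiplicity, 2.

The point is a pole of order 2.


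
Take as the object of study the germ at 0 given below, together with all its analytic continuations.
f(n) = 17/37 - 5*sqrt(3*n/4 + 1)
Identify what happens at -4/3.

The point is an algebraic (square-root) branch point.

The term (-5)*sqrt(1 - n/(-4/3)) has argument 1 - -4/3/(-4/3) = 0 at -4/3: a square-root (algebraic, two-sheeted) branch point; the remaining terms are analytic or single-valued there.


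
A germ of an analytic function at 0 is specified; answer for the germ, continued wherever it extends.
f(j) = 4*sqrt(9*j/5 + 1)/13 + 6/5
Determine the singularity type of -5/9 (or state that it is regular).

The term (4/13)*sqrt(1 - j/(-5/9)) has argument 1 - -5/9/(-5/9) = 0 at -5/9: a square-root (algebraic, two-sheeted) branch point; the remaining terms are analytic or single-valued there.

The point is an algebraic (square-root) branch point.


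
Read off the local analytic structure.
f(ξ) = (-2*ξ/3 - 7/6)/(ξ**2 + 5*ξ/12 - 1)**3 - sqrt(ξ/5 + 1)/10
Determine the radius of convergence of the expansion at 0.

Denominator factor (ξ**2 + 5*ξ/12 - 1)^3: discriminant 601/144, real irrational roots -5/24 + (1/24)*sqrt(601) and -5/24 - (1/24)*sqrt(601); poles of order 3, moduli -5/24 + (1/24)*sqrt(601) and 5/24 + (1/24)*sqrt(601).
Branch term (-1/10)*sqrt(1 - ξ/(-5)): its argument vanishes at ξ = -5, a square-root branch point, modulus 5.
The radius of convergence is the smallest modulus among the singular points: -5/24 + (1/24)*sqrt(601).

The radius of convergence is -5/24 + (1/24)*sqrt(601).


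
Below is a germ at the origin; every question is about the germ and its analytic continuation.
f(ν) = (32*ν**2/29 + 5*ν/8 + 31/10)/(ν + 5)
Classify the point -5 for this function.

The point is a pole of order 1.

The denominator factor ν + 5 vanishes at -5 and appears to the power 1; the numerator there equals 31971/1160, nonzero, and no other factor vanishes.
Hence a pole whose order is the multiplicity, 1.


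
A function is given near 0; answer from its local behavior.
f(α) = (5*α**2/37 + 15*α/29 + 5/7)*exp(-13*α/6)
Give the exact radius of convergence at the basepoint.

The factor exp(-13*α/6) is entire and contributes no finite singular point.
The polynomial part has no poles.
No finite singular points: the Taylor series at 0 converges everywhere.

The radius of convergence is infinite.


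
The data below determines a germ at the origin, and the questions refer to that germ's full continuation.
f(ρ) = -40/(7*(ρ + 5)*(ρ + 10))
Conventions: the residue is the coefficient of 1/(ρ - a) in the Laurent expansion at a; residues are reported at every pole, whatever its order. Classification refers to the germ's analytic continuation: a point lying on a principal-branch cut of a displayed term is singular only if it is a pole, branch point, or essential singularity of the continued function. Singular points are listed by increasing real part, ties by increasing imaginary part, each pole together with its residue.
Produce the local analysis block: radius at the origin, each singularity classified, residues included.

Denominator factor (ρ + 10): pole of order 1 at -10, modulus 10.
Denominator factor (ρ + 5): pole of order 1 at -5, modulus 5.
The radius of convergence is the smallest modulus among the singular points: 5.
At the order-1 pole -10 set g(ρ) = (ρ - (-10))*f(ρ) = -40/(7*(ρ + 5)).
Simple pole: residue = g(a) at a = -10, which is 8/7.
At the order-1 pole -5 set g(ρ) = (ρ - (-5))*f(ρ) = -40/(7*(ρ + 10)).
Simple pole: residue = g(a) at a = -5, which is -8/7.
List the singular points by increasing real part (a conjugate pair: the negative imaginary part first).

Radius of convergence at 0: 5.
At -10: a pole of order 1; residue 8/7.
At -5: a pole of order 1; residue -8/7.


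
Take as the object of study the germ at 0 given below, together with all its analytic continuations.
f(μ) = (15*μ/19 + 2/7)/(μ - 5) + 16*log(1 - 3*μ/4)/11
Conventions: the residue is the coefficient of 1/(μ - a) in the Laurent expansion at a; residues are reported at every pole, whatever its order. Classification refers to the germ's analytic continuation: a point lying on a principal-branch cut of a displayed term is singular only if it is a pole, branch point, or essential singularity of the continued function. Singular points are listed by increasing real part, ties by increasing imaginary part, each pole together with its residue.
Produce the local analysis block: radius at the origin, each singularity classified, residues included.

Radius of convergence at 0: 4/3.
At 4/3: a logarithmic branch point.
At 5: a pole of order 1; residue 563/133.

Denominator factor (μ - 5): pole of order 1 at 5, modulus 5.
Branch term (16/11)*log(1 - μ/(4/3)): its argument vanishes at μ = 4/3, a logarithmic branch point, modulus 4/3.
The radius of convergence is the smallest modulus among the singular points: 4/3.
The branch term is analytic at 5 and contributes nothing to the residue; only the rational part matters.
At the order-1 pole 5 set g(μ) = (μ - (5))*(rational part) = 15*μ/19 + 2/7.
Simple pole: residue = g(a) at a = 5, which is 563/133.
List the singular points by increasing real part (a conjugate pair: the negative imaginary part first).


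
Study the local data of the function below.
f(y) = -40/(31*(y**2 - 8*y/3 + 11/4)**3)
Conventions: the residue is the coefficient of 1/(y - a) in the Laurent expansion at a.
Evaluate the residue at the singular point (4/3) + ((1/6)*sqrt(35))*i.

The factor y**2 - 8*y/3 + 11/4 splits as (y - a)(y - a') with a = (4/3) + ((1/6)*sqrt(35))*i, a' = (4/3) - ((1/6)*sqrt(35))*i. At the order-3 pole a set g(y) = (y - a)^3*f(y) = [-40/31] / (y - a')^3.
Order-3 pole: residue = g''(a)/2; g''((4/3) + ((1/6)*sqrt(35))*i) = ((23328/265825)*sqrt(35))*i, so the residue is ((11664/265825)*sqrt(35))*i.

The residue is ((11664/265825)*sqrt(35))*i.


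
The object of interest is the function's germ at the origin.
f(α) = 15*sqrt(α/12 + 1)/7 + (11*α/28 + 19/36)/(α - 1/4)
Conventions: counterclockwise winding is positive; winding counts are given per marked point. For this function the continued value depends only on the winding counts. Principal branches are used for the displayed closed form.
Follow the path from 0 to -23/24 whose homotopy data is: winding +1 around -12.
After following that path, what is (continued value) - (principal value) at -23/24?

The rational part is single-valued and drops out of the difference; each branch term changes only by its own monodromy.
(15/7)*sqrt(1 - α/(-12)): winding +1 is odd, the square root flips sign, contributing -2*(15/7)*sqrt(1 - (-23/24)/(-12)) = -2*(15/7)*sqrt(265/288) = -(5/28)*sqrt(530).
Summing the contributions at α = -23/24 gives -(5/28)*sqrt(530).

Continued minus principal equals -(5/28)*sqrt(530).


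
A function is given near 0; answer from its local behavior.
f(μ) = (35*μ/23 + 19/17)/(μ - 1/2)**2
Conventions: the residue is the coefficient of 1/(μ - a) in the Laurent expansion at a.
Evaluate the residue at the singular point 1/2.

At the order-2 pole 1/2 set g(μ) = (μ - (1/2))^2*f(μ) = 35*μ/23 + 19/17.
Order-2 pole: residue = g'(a); g'(1/2) = 35/23, so the residue is 35/23.

The residue is 35/23.


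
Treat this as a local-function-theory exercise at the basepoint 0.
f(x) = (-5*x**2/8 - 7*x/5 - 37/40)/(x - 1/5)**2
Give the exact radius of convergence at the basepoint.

The radius of convergence is 1/5.

Denominator factor (x - 1/5)^2: pole of order 2 at 1/5, modulus 1/5.
The radius of convergence is the smallest modulus among the singular points: 1/5.


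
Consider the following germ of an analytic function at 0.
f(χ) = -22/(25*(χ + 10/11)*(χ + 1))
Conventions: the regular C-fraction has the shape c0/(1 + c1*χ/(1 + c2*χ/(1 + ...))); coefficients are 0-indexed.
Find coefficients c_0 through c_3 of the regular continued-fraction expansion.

Taylor coefficients (expand at 0): a_0 = -121/125, a_1 = 2541/1250, a_2 = -40051/12500, a_3 = 561561/125000.
c0 = a_0 = -121/125. Peel one level at a time: if S = 1 + c*χ/S' with S'(0) = 1, then c is the χ-coefficient of S and S' = c*χ/(S - 1).
S_1 = c0/f = 1 + (21/10)*χ + (11/10)*χ^2 + ...; c1 = 21/10.
S_2 = c1*χ/(S_1 - 1) = 1 + (-11/21)*χ + (121/441)*χ^2 + ...; c2 = -11/21.
S_3 = c2*χ/(S_2 - 1) = 1 + (11/21)*χ + ...; c3 = 11/21.

The regular C-fraction coefficients are [-121/125, 21/10, -11/21, 11/21].


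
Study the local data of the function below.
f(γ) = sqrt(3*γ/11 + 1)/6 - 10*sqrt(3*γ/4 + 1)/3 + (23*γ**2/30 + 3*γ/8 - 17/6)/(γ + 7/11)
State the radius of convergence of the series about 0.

Denominator factor (γ + 7/11): pole of order 1 at -7/11, modulus 7/11.
Branch term (1/6)*sqrt(1 - γ/(-11/3)): its argument vanishes at γ = -11/3, a square-root branch point, modulus 11/3.
Branch term (-10/3)*sqrt(1 - γ/(-4/3)): its argument vanishes at γ = -4/3, a square-root branch point, modulus 4/3.
The radius of convergence is the smallest modulus among the singular points: 7/11.

The radius of convergence is 7/11.


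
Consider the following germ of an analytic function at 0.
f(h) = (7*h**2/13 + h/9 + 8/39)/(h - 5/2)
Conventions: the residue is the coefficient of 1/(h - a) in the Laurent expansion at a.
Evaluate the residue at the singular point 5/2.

At the order-1 pole 5/2 set g(h) = (h - (5/2))*f(h) = 7*h**2/13 + h/9 + 8/39.
Simple pole: residue = g(a) at a = 5/2, which is 1801/468.

The residue is 1801/468.


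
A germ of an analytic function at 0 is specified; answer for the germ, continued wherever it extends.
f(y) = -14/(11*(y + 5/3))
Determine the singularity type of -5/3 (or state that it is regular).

The point is a pole of order 1.

The denominator factor y + 5/3 vanishes at -5/3 and appears to the power 1; the numerator there equals -14/11, nonzero, and no other factor vanishes.
Hence a pole whose order is the multiplicity, 1.


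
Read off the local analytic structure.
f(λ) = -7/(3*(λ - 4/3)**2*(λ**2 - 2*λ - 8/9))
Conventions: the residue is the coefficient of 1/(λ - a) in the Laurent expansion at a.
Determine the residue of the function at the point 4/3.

At the order-2 pole 4/3 set g(λ) = (λ - (4/3))^2*f(λ) = -7/(3*(λ**2 - 2*λ - 8/9)).
Order-2 pole: residue = g'(a); g'(4/3) = 63/128, so the residue is 63/128.

The residue is 63/128.


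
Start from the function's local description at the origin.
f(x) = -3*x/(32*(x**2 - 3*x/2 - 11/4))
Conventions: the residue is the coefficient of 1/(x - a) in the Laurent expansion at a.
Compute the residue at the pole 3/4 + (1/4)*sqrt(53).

The factor x**2 - 3*x/2 - 11/4 splits as (x - a)(x - a') with a = 3/4 + (1/4)*sqrt(53), a' = 3/4 - (1/4)*sqrt(53). At the order-1 pole a set g(x) = (x - a)*f(x) = [-3*x/32] / (x - a').
Simple pole: residue = g(a) at a = 3/4 + (1/4)*sqrt(53), which is -3/64 - (9/3392)*sqrt(53).

The residue is -3/64 - (9/3392)*sqrt(53).


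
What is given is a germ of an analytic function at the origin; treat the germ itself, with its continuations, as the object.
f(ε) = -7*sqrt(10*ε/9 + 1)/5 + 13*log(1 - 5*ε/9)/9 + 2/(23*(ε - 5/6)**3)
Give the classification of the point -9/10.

The point is an algebraic (square-root) branch point.

The term (-7/5)*sqrt(1 - ε/(-9/10)) has argument 1 - -9/10/(-9/10) = 0 at -9/10: a square-root (algebraic, two-sheeted) branch point; the remaining terms are analytic or single-valued there.


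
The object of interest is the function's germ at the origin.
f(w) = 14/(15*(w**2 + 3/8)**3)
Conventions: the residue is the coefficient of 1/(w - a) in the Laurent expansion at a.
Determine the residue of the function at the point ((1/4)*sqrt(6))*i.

The factor w**2 + 3/8 splits as (w - a)(w - a') with a = ((1/4)*sqrt(6))*i, a' = -((1/4)*sqrt(6))*i. At the order-3 pole a set g(w) = (w - a)^3*f(w) = [14/15] / (w - a')^3.
Order-3 pole: residue = g''(a)/2; g''(((1/4)*sqrt(6))*i) = -((224/135)*sqrt(6))*i, so the residue is -((112/135)*sqrt(6))*i.

The residue is -((112/135)*sqrt(6))*i.


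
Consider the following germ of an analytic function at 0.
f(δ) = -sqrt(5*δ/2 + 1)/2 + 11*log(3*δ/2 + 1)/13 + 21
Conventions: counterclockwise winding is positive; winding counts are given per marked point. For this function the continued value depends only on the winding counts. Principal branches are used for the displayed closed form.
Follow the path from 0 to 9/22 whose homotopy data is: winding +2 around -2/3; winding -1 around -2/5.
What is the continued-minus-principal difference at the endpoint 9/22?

The rational part is single-valued and drops out of the difference; each branch term changes only by its own monodromy.
(-1/2)*sqrt(1 - δ/(-2/5)): winding -1 is odd, the square root flips sign, contributing -2*(-1/2)*sqrt(1 - (9/22)/(-2/5)) = -2*(-1/2)*sqrt(89/44) = (1/22)*sqrt(979).
(11/13)*log(1 - δ/(-2/3)): each positive loop around -2/3 adds 2*pi*i to the log, so winding +2 contributes (11/13)*(2)*2*pi*i = (44/13)*pi*i.
Summing the contributions at δ = 9/22 gives ((1/22)*sqrt(979)) + ((44/13)*pi)*i.

Continued minus principal equals ((1/22)*sqrt(979)) + ((44/13)*pi)*i.


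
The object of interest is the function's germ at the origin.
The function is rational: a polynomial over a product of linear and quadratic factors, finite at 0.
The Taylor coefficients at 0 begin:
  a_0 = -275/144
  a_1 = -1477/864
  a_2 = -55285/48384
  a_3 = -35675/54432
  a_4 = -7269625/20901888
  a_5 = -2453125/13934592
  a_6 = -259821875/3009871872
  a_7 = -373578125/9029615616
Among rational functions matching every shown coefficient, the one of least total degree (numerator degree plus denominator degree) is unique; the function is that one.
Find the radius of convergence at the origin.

No rational of total degree below 4 reproduces all 8 coefficients; solving the [2/2] Pade equations on them gives f(ξ) = (-2*ξ**2/7 - 17*ξ/25 - 11)/(ξ - 12/5)**2, whose expansion matches every shown term.
Denominator factor (ξ - 12/5)^2: pole of order 2 at 12/5, modulus 12/5.
The radius of convergence is the smallest modulus among the singular points: 12/5.

The radius of convergence is 12/5.
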